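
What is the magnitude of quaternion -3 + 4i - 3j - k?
√35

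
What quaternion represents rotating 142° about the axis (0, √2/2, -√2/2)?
0.3256 + 0.6686j - 0.6686k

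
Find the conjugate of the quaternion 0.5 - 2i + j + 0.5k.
0.5 + 2i - j - 0.5k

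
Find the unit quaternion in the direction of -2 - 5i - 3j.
-0.3244 - 0.8111i - 0.4867j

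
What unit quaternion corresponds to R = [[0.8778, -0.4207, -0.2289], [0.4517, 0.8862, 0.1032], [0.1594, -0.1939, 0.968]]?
0.9659 - 0.0769i - 0.1005j + 0.2258k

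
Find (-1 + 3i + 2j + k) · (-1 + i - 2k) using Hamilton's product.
-8i + 5j - k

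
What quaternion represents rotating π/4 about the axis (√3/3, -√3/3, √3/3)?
0.9239 + 0.2209i - 0.2209j + 0.2209k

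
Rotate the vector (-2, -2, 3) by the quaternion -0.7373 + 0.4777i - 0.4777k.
(-1.048, 0.53, 3.952)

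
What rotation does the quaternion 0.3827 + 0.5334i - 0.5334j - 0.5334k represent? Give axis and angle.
axis = (√3/3, -√3/3, -√3/3), θ = 3π/4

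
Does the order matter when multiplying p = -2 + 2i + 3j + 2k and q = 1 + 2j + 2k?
Yes: pq = -12 + 4i - 5j + 2k ≠ -12 + 3j - 6k = qp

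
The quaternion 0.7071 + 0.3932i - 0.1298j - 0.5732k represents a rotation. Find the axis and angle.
axis = (0.5561, -0.1836, -0.8106), θ = π/2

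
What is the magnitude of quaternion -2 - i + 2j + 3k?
√18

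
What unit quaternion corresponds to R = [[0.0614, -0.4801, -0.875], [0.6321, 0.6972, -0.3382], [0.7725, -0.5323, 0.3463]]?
0.7254 - 0.0669i - 0.5678j + 0.3833k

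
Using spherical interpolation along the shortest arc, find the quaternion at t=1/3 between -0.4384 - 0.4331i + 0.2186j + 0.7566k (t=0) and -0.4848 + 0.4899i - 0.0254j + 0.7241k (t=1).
-0.5103 - 0.1278i + 0.1507j + 0.837k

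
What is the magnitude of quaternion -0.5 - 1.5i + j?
1.871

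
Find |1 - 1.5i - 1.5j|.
2.345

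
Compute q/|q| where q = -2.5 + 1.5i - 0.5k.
-0.8452 + 0.5071i - 0.169k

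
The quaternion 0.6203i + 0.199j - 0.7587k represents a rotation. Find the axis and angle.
axis = (0.6203, 0.199, -0.7587), θ = π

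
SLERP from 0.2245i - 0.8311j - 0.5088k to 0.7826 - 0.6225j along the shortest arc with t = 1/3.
0.307 + 0.1659i - 0.8584j - 0.376k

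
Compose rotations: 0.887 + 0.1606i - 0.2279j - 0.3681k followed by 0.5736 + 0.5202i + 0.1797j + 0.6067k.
0.6895 + 0.6257i + 0.3176j + 0.1796k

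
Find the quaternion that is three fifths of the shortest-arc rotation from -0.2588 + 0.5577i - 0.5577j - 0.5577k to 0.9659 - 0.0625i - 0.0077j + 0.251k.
-0.7964 + 0.3134i - 0.2646j - 0.4444k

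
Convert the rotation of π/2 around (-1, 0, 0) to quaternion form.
0.7071 - 0.7071i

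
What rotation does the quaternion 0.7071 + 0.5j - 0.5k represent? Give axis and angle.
axis = (0, √2/2, -√2/2), θ = π/2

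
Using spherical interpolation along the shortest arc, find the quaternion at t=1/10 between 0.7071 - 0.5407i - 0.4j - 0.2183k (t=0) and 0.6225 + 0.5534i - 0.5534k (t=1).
0.7601 - 0.4423i - 0.3825j - 0.2834k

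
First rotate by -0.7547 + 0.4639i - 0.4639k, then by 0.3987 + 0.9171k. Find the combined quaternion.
0.1245 + 0.185i + 0.4254j - 0.8771k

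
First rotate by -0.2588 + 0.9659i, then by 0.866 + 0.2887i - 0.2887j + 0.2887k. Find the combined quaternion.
-0.503 + 0.7618i + 0.3536j + 0.2041k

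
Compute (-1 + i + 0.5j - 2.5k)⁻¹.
-0.1176 - 0.1176i - 0.0588j + 0.2941k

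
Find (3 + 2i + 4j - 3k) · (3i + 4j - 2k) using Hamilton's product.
-28 + 13i + 7j - 10k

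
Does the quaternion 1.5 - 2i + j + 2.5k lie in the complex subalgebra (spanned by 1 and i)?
No. The quaternion 1.5 - 2i + j + 2.5k has j-coefficient y = 1 and k-coefficient z = 2.5, not both zero, so it does not lie in the complex subalgebra spanned by 1 and i.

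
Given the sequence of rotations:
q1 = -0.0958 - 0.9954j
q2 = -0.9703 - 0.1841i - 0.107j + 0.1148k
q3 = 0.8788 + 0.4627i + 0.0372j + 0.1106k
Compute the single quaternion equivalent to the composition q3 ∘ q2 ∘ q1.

q2 · q1 = -0.0136 + 0.1319i + 0.9761j + 0.1723k
q3 · q2 · q1 = -0.1283 + 0.0081i + 0.7922j + 0.5966k
-0.1283 + 0.0081i + 0.7922j + 0.5966k


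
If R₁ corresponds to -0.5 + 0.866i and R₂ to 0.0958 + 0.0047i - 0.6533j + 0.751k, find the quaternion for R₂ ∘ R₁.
-0.052 + 0.0806i + 0.977j + 0.1903k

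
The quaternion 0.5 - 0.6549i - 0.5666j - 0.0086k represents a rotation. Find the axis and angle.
axis = (-0.7562, -0.6543, -0.0099), θ = 2π/3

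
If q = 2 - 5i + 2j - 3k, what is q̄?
2 + 5i - 2j + 3k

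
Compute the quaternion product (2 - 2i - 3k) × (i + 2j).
2 + 8i + j - 4k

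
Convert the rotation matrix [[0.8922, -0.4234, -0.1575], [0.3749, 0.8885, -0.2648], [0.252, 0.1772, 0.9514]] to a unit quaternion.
0.9659 + 0.1144i - 0.106j + 0.2066k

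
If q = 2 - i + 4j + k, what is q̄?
2 + i - 4j - k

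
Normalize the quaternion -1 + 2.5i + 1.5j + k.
-0.3086 + 0.7715i + 0.4629j + 0.3086k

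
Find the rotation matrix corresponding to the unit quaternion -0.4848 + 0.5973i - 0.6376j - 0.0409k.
[[0.1836, -0.8013, 0.5694], [-0.722, 0.2831, 0.6313], [-0.6671, -0.527, -0.5266]]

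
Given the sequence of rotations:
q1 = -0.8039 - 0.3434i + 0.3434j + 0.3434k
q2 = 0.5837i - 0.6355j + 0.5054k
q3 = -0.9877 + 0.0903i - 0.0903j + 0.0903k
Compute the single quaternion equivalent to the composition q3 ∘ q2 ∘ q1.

q2 · q1 = 0.2451 - 0.861i + 0.1369j - 0.4241k
q3 · q2 · q1 = -0.1137 + 0.8985i - 0.1968j + 0.3756k
-0.1137 + 0.8985i - 0.1968j + 0.3756k


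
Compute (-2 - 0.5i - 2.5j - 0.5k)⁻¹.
-0.186 + 0.0465i + 0.2326j + 0.0465k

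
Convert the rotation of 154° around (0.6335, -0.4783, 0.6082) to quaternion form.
0.225 + 0.6173i - 0.466j + 0.5926k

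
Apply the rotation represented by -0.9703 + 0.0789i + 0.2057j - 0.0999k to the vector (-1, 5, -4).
(-0.043, 4.164, -4.966)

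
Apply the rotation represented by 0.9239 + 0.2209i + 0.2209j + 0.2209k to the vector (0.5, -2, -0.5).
(0.771, -1.201, -1.569)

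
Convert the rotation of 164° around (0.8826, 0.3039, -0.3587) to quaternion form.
0.1392 + 0.874i + 0.3009j - 0.3552k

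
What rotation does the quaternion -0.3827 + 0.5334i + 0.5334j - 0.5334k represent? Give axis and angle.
axis = (√3/3, √3/3, -√3/3), θ = 5π/4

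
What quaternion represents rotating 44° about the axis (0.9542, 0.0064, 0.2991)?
0.9272 + 0.3574i + 0.0024j + 0.112k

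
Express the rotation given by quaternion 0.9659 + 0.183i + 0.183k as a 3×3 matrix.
[[0.933, -0.3535, 0.067], [0.3535, 0.866, -0.3535], [0.067, 0.3535, 0.933]]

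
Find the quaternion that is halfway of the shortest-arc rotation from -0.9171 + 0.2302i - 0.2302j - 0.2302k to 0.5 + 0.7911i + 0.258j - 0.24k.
-0.8855 - 0.3505i - 0.3051j + 0.0061k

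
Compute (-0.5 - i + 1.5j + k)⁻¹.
-0.1111 + 0.2222i - 0.3333j - 0.2222k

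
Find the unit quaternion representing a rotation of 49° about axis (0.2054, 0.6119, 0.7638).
0.91 + 0.0852i + 0.2538j + 0.3167k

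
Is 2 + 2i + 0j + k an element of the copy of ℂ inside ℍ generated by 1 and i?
No. The quaternion 2 + 2i + k has j-coefficient y = 0 and k-coefficient z = 1, not both zero, so it does not lie in the complex subalgebra spanned by 1 and i.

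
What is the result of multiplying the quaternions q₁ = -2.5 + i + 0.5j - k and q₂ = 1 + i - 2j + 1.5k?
-1 - 2.75i + 3j - 7.25k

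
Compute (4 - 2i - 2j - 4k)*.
4 + 2i + 2j + 4k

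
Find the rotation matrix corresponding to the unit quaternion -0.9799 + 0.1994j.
[[0.9205, 0, -0.3908], [0, 1, 0], [0.3908, 0, 0.9205]]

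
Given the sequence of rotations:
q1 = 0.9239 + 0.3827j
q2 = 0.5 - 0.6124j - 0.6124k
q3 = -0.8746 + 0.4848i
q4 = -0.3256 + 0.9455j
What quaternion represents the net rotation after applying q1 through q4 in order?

q2 · q1 = 0.6963 + 0.2344i - 0.3744j - 0.5658k
q3 · q2 · q1 = -0.7226 + 0.1326i + 0.6018j + 0.3133k
q4 · q3 · q2 · q1 = -0.3337 + 0.2531i - 0.8792j - 0.2274k
-0.3337 + 0.2531i - 0.8792j - 0.2274k


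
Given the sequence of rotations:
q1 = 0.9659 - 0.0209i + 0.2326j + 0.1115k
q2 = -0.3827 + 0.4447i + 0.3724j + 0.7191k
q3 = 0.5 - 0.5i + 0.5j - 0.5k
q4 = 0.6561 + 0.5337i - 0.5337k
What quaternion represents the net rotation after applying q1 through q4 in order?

q2 · q1 = -0.5272 + 0.3118i + 0.2061j + 0.7631k
q3 · q2 · q1 = 0.1708 + 0.9041i + 0.0651j + 0.3862k
q4 · q3 · q2 · q1 = -0.1643 + 0.7191i - 0.6459j + 0.197k
-0.1643 + 0.7191i - 0.6459j + 0.197k


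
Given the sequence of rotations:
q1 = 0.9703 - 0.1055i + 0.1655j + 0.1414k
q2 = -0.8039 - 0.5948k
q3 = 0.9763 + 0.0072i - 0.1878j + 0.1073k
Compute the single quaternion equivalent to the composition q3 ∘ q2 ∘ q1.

q2 · q1 = -0.6959 + 0.1833i - 0.0703j - 0.6908k
q3 · q2 · q1 = -0.6198 + 0.3112i + 0.0867j - 0.7152k
-0.6198 + 0.3112i + 0.0867j - 0.7152k


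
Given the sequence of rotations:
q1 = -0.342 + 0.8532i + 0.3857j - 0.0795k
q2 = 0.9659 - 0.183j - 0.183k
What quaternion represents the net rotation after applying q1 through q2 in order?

q2 · q1 = -0.2743 + 0.9092i + 0.279j + 0.1419k
-0.2743 + 0.9092i + 0.279j + 0.1419k


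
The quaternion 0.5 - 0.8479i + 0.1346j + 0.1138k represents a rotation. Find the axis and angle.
axis = (-0.9791, 0.1554, 0.1314), θ = 2π/3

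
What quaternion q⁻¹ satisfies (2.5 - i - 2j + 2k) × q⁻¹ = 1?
0.1639 + 0.0656i + 0.1311j - 0.1311k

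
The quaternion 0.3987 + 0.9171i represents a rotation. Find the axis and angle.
axis = (1, 0, 0), θ = 133°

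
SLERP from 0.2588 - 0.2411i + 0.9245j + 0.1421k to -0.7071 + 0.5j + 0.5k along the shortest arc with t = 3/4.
-0.5134 - 0.0769i + 0.7161j + 0.4667k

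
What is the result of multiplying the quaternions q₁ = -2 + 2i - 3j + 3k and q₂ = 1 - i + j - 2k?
9 + 7i - 4j + 6k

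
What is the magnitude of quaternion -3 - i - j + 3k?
√20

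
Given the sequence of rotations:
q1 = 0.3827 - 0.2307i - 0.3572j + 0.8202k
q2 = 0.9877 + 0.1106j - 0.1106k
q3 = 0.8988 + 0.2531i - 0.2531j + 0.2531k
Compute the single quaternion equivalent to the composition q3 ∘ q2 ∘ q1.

q2 · q1 = 0.5082 - 0.1767i - 0.285j + 0.7933k
q3 · q2 · q1 = 0.2286 - 0.1588i - 0.6303j + 0.7248k
0.2286 - 0.1588i - 0.6303j + 0.7248k


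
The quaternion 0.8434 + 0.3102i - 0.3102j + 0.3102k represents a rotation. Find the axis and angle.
axis = (√3/3, -√3/3, √3/3), θ = 65°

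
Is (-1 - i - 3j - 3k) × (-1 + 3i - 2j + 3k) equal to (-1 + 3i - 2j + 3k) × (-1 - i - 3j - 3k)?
No: pq = 7 - 17i - j + 11k ≠ 7 + 13i + 11j - 11k = qp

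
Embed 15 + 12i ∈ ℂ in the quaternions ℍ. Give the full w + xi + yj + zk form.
15 + 12i + 0j + 0k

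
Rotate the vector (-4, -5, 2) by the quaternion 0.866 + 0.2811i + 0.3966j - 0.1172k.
(-3.52, -5.312, 2.096)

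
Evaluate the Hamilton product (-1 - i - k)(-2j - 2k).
-2 - 2i + 4k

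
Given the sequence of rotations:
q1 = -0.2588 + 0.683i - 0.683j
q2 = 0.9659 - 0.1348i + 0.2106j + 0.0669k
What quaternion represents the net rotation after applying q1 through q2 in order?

q2 · q1 = -0.0141 + 0.7403i - 0.6685j - 0.0691k
-0.0141 + 0.7403i - 0.6685j - 0.0691k


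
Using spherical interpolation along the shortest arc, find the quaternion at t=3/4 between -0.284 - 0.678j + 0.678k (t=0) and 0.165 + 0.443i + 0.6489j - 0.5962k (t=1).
-0.1993 - 0.3377i - 0.6702j + 0.6301k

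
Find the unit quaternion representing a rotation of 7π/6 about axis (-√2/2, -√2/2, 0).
-0.2588 - 0.683i - 0.683j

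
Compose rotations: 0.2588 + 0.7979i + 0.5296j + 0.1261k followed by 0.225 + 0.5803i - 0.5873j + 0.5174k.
-0.159 - 0.0184i + 0.3068j + 0.9382k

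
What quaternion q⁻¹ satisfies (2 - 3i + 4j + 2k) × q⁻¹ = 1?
0.0606 + 0.0909i - 0.1212j - 0.0606k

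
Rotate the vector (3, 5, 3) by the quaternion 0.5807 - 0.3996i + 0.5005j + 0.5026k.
(-4.398, 4.33, -2.215)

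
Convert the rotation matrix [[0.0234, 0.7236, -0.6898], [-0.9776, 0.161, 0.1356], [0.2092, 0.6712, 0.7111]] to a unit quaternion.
0.6884 + 0.1945i - 0.3265j - 0.6178k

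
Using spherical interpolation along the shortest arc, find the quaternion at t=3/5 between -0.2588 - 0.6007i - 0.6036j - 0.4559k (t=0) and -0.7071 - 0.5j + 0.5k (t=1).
-0.6521 - 0.3112i - 0.679j + 0.1301k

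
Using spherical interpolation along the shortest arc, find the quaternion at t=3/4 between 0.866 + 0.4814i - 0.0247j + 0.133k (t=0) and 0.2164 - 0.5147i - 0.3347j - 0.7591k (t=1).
0.1127 + 0.6241i + 0.2873j + 0.7179k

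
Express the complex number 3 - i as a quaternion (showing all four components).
3 - i + 0j + 0k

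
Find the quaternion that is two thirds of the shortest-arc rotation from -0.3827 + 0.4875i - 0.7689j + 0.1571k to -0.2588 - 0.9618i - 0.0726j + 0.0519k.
0.0385 + 0.961i - 0.2725j + 0.0267k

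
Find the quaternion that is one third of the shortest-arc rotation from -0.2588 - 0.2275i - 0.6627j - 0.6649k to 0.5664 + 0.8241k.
-0.3917 - 0.1613i - 0.4699j - 0.7744k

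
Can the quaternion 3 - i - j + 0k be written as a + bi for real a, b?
No. The quaternion 3 - i - j has j-coefficient y = -1 and k-coefficient z = 0, not both zero, so it does not lie in the complex subalgebra spanned by 1 and i.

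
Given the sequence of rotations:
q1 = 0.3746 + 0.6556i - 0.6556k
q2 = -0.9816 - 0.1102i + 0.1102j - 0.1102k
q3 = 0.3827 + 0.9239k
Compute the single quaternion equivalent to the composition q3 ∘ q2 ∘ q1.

q2 · q1 = -0.3677 - 0.7571i - 0.1032j + 0.53k
q3 · q2 · q1 = -0.6304 - 0.1944i - 0.739j - 0.1369k
-0.6304 - 0.1944i - 0.739j - 0.1369k


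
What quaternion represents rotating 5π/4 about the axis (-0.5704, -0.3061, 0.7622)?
-0.3827 - 0.527i - 0.2828j + 0.7042k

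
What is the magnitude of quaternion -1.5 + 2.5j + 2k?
3.536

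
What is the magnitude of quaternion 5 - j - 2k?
√30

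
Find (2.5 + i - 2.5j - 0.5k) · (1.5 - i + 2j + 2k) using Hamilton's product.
10.75 - 5i - 0.25j + 3.75k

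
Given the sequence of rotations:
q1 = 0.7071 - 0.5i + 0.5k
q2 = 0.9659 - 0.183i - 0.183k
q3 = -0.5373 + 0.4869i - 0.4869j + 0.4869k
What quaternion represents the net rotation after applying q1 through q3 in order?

q2 · q1 = 0.683 - 0.6123i + 0.183j + 0.3536k
q3 · q2 · q1 = -0.1519 + 0.4003i - 0.9012j - 0.0665k
-0.1519 + 0.4003i - 0.9012j - 0.0665k


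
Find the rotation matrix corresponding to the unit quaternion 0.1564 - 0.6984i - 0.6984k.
[[0.0245, 0.2185, 0.9755], [-0.2185, -0.9511, 0.2185], [0.9755, -0.2185, 0.0245]]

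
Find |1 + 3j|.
√10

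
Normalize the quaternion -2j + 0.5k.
-0.9701j + 0.2425k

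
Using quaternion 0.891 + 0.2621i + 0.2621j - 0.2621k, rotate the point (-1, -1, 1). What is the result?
(-1, -1, 1)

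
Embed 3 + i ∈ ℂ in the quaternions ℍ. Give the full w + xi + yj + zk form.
3 + i + 0j + 0k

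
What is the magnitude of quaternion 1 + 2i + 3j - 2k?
√18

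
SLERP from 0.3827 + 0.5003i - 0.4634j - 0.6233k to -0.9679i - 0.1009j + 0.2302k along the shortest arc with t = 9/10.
0.0446 + 0.9563i + 0.0396j - 0.2863k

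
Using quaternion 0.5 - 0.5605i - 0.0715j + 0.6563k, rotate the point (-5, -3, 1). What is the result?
(0.28, -1.746, 5.646)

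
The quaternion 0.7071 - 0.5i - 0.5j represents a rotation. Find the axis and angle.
axis = (-√2/2, -√2/2, 0), θ = π/2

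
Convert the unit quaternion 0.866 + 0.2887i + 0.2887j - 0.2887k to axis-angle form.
axis = (√3/3, √3/3, -√3/3), θ = π/3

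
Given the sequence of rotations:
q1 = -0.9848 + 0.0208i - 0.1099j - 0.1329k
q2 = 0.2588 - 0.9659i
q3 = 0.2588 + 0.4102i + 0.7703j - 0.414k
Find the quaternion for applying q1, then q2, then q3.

q2 · q1 = -0.2348 + 0.9566i - 0.1568j + 0.0718k
q3 · q2 · q1 = -0.3027 + 0.1416i - 0.6469j - 0.6854k
-0.3027 + 0.1416i - 0.6469j - 0.6854k


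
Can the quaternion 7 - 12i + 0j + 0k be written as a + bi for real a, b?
Yes. The quaternion 7 - 12i has j- and k-coefficients y = z = 0, so it lies in the complex subalgebra spanned by 1 and i.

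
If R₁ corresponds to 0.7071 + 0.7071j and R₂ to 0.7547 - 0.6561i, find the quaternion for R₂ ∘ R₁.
0.5336 - 0.4639i + 0.5336j - 0.4639k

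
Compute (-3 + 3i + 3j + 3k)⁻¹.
-0.0833 - 0.0833i - 0.0833j - 0.0833k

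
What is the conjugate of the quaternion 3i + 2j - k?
-3i - 2j + k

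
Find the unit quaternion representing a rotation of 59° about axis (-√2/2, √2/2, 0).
0.8704 - 0.3482i + 0.3482j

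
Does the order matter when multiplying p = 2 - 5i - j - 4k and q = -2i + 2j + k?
Yes: pq = -4 + 3i + 17j - 10k ≠ -4 - 11i - 9j + 14k = qp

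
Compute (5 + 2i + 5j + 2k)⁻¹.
0.0862 - 0.0345i - 0.0862j - 0.0345k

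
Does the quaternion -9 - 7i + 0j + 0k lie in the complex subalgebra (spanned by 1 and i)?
Yes. The quaternion -9 - 7i has j- and k-coefficients y = z = 0, so it lies in the complex subalgebra spanned by 1 and i.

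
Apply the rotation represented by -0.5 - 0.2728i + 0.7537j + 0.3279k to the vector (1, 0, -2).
(1.514, -1.182, 1.145)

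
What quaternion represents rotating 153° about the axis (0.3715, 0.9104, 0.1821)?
0.2334 + 0.3612i + 0.8852j + 0.1771k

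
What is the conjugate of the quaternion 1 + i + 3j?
1 - i - 3j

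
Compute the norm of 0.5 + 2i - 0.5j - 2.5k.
3.279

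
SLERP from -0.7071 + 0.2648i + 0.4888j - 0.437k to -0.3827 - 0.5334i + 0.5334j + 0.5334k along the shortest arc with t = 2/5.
-0.7445 - 0.0882i + 0.6604j - 0.0425k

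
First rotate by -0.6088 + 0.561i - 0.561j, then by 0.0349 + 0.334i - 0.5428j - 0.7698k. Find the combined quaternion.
-0.5131 - 0.6156i - 0.121j + 0.5858k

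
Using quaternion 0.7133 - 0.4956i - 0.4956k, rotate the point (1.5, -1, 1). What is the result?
(0.547, -0.371, 1.953)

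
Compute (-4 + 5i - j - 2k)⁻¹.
-0.087 - 0.1087i + 0.0217j + 0.0435k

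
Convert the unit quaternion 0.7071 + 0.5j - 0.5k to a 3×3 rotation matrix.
[[0, 0.7071, 0.7071], [-0.7071, 0.5, -0.5], [-0.7071, -0.5, 0.5]]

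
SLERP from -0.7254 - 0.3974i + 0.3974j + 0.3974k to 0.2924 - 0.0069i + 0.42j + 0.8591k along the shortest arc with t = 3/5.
-0.1579 - 0.2071i + 0.5055j + 0.8226k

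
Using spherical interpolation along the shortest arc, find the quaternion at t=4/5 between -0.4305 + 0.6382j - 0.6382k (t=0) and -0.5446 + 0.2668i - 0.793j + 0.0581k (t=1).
0.3709 - 0.2369i + 0.871j - 0.2185k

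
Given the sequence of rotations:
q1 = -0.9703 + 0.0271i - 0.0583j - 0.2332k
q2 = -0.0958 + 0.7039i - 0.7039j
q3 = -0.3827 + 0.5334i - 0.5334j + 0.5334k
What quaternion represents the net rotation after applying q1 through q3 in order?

q2 · q1 = 0.0328 - 0.5214i + 0.8527j + 0.0004k
q3 · q2 · q1 = 0.7202 - 0.238i - 0.6222j + 0.1941k
0.7202 - 0.238i - 0.6222j + 0.1941k


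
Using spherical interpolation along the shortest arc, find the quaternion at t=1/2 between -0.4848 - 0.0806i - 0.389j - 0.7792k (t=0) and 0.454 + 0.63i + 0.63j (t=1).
-0.5392 - 0.4081i - 0.5852j - 0.4475k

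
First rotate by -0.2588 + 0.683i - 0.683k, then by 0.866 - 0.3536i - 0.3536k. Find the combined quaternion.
-0.2241 + 0.683i - 0.483j - 0.5k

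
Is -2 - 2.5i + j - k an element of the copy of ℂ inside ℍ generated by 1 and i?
No. The quaternion -2 - 2.5i + j - k has j-coefficient y = 1 and k-coefficient z = -1, not both zero, so it does not lie in the complex subalgebra spanned by 1 and i.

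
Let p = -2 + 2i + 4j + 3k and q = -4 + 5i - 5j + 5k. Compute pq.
3 + 17i - j - 52k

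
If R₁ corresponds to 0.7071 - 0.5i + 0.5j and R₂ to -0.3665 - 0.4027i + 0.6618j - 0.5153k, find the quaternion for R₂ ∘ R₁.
-0.7914 + 0.1562i + 0.5424j - 0.2348k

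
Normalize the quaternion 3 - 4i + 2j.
0.5571 - 0.7428i + 0.3714j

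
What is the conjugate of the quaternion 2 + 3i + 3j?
2 - 3i - 3j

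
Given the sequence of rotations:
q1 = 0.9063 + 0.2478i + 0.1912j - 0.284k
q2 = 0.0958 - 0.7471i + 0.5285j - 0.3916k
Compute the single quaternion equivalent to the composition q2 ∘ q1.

q2 · q1 = 0.0597 - 0.7286i + 0.1881j - 0.6559k
0.0597 - 0.7286i + 0.1881j - 0.6559k


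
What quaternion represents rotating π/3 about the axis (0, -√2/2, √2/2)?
0.866 - 0.3536j + 0.3536k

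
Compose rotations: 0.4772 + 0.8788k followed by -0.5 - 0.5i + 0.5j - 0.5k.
0.2008 + 0.2008i + 0.678j - 0.678k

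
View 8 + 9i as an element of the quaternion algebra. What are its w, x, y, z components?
8 + 9i + 0j + 0k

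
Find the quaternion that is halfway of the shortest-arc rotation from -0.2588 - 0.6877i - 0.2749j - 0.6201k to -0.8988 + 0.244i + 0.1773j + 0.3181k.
0.4164 - 0.6062i - 0.2942j - 0.6104k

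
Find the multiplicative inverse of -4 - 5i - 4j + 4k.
-0.0548 + 0.0685i + 0.0548j - 0.0548k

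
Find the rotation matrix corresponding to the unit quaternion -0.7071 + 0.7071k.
[[0, 1, 0], [-1, 0, 0], [0, 0, 1]]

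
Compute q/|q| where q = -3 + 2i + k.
-0.8018 + 0.5345i + 0.2673k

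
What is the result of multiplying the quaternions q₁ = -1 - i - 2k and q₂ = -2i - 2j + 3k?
4 - 2i + 9j - k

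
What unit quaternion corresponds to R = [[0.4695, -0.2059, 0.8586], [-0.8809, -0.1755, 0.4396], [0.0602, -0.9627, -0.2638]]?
0.5075 - 0.6908i + 0.3933j - 0.3325k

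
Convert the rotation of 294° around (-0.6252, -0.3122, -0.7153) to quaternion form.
-0.8387 - 0.3405i - 0.17j - 0.3896k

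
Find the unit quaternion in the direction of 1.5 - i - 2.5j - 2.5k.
0.378 - 0.252i - 0.6299j - 0.6299k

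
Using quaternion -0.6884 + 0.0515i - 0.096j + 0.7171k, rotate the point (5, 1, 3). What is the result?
(1.361, -5.22, 2.429)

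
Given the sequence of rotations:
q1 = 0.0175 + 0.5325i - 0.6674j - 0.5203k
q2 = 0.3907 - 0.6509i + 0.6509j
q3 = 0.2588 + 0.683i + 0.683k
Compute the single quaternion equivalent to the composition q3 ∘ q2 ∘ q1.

q2 · q1 = 0.7879 - 0.142i - 0.588j - 0.1155k
q3 · q2 · q1 = 0.3798 + 0.903i - 0.1703j + 0.1066k
0.3798 + 0.903i - 0.1703j + 0.1066k


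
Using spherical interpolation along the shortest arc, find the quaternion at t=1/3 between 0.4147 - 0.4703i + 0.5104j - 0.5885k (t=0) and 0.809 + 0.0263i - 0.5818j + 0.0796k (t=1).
-0.0434 - 0.4171i + 0.726j - 0.545k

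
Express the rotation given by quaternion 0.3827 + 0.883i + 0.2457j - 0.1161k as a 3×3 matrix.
[[0.8523, 0.5228, -0.017], [0.345, -0.5863, -0.7329], [-0.3931, 0.6188, -0.6801]]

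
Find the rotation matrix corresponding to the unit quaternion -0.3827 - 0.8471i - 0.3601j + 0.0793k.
[[0.7281, 0.6708, 0.1413], [0.5494, -0.4477, -0.7055], [-0.41, 0.5913, -0.6945]]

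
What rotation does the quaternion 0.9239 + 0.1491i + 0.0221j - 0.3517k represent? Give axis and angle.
axis = (0.3897, 0.0578, -0.9191), θ = π/4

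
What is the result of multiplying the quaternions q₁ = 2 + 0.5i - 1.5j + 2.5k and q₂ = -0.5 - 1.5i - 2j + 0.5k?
-4.5 + i - 7.25j - 3.5k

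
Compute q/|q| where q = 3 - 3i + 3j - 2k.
0.5388 - 0.5388i + 0.5388j - 0.3592k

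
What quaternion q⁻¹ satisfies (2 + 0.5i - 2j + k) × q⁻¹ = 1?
0.2162 - 0.0541i + 0.2162j - 0.1081k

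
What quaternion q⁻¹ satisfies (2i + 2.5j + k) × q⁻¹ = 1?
-0.1778i - 0.2222j - 0.0889k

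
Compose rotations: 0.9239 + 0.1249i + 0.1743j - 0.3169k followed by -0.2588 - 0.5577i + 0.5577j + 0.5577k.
-0.0899 - 0.8215i + 0.3631j + 0.4304k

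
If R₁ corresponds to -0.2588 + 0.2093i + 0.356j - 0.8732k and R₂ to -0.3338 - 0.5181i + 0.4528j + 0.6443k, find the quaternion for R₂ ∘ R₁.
0.5962 - 0.5605i - 0.5536j - 0.1545k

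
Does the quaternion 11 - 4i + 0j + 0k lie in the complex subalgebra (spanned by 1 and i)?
Yes. The quaternion 11 - 4i has j- and k-coefficients y = z = 0, so it lies in the complex subalgebra spanned by 1 and i.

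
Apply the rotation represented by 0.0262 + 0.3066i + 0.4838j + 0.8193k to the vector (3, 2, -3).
(-3.508, -2.372, 2.017)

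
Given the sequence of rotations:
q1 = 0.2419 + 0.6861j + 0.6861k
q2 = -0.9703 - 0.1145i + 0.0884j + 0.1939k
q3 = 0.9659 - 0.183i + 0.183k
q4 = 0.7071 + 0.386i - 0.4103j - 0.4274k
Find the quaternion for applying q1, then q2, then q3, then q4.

q2 · q1 = -0.4284 - 0.1001i - 0.5658j - 0.6974k
q3 · q2 · q1 = -0.3045 + 0.0853i - 0.6924j - 0.6485k
q4 · q3 · q2 · q1 = -0.8095 - 0.0871i - 0.1508j - 0.5607k
-0.8095 - 0.0871i - 0.1508j - 0.5607k


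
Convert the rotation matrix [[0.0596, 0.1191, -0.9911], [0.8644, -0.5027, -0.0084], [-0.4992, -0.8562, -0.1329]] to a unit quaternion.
-0.3256 + 0.651i + 0.3777j - 0.5723k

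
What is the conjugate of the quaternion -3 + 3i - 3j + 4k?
-3 - 3i + 3j - 4k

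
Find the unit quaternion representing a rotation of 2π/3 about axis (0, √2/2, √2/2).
0.5 + 0.6124j + 0.6124k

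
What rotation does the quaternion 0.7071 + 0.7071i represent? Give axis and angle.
axis = (1, 0, 0), θ = π/2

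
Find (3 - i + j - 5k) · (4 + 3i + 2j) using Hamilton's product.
13 + 15i - 5j - 25k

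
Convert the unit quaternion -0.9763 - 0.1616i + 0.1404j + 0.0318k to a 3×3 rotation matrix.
[[0.9586, 0.0167, -0.2844], [-0.1075, 0.9457, -0.3066], [0.2639, 0.3245, 0.9083]]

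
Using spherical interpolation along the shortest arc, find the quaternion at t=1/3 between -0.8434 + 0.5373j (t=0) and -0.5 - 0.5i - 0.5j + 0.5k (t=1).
-0.9218 - 0.2302i + 0.2104j + 0.2302k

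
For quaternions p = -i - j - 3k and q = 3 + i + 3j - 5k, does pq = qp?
No: pq = -11 + 11i - 11j - 11k ≠ -11 - 17i + 5j - 7k = qp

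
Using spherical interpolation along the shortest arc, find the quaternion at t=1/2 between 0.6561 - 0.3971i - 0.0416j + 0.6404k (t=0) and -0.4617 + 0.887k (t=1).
0.1222 - 0.2496i - 0.0262j + 0.9602k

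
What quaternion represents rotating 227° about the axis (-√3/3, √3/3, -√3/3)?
-0.3987 - 0.5295i + 0.5295j - 0.5295k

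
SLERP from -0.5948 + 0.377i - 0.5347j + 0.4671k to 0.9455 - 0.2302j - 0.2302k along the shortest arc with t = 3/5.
-0.9079 + 0.1741i - 0.0927j + 0.3698k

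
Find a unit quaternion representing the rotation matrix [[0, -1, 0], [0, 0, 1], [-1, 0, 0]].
0.5 - 0.5i + 0.5j + 0.5k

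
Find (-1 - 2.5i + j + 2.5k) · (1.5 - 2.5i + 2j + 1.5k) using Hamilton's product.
-13.5 - 4.75i - 3j - 0.25k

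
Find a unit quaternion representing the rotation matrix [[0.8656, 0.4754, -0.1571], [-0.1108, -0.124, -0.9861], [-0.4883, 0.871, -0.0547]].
0.6494 + 0.7149i + 0.1275j - 0.2257k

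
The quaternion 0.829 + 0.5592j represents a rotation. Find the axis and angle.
axis = (0, 1, 0), θ = 68°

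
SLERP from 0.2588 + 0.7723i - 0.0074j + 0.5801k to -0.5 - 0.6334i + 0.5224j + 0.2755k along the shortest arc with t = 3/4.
0.4899 + 0.7555i - 0.432j - 0.0506k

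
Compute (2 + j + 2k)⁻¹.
0.2222 - 0.1111j - 0.2222k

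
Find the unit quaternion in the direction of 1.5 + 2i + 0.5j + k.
0.5477 + 0.7303i + 0.1826j + 0.3651k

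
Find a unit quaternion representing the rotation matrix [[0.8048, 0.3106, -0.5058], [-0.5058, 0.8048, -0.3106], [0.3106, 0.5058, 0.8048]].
0.9239 + 0.2209i - 0.2209j - 0.2209k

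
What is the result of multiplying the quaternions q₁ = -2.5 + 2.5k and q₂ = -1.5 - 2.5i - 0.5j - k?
6.25 + 7.5i - 5j - 1.25k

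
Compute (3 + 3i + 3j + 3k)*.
3 - 3i - 3j - 3k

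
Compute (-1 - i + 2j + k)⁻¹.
-0.1429 + 0.1429i - 0.2857j - 0.1429k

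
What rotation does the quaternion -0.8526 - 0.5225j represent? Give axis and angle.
axis = (0, -1, 0), θ = 297°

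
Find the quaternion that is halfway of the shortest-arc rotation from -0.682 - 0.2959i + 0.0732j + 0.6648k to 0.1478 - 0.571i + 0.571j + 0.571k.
-0.3095 - 0.5023i + 0.3732j + 0.716k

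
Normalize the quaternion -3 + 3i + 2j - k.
-0.6255 + 0.6255i + 0.417j - 0.2085k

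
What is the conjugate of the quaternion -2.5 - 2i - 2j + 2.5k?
-2.5 + 2i + 2j - 2.5k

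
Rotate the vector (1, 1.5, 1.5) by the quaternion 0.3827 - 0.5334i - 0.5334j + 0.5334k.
(-1.363, 0.529, -1.834)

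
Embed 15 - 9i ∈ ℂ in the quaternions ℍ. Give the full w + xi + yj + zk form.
15 - 9i + 0j + 0k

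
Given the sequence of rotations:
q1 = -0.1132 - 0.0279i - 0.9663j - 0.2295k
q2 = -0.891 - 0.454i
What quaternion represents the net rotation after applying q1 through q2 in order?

q2 · q1 = 0.0882 + 0.0763i + 0.7568j + 0.6432k
0.0882 + 0.0763i + 0.7568j + 0.6432k


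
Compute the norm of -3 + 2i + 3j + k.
√23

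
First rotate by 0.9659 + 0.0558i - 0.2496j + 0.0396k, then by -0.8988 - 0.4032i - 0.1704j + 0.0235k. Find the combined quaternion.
-0.8891 - 0.4405i + 0.077j + 0.0973k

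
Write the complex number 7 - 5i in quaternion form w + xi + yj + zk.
7 - 5i + 0j + 0k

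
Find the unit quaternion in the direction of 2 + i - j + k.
0.7559 + 0.378i - 0.378j + 0.378k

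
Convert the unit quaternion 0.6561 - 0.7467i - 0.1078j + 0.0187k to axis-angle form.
axis = (-0.9894, -0.1428, 0.0248), θ = 98°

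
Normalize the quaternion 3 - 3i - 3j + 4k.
0.4575 - 0.4575i - 0.4575j + 0.61k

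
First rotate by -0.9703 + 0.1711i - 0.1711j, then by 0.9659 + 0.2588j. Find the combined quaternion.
-0.8929 + 0.1653i - 0.4164j - 0.0443k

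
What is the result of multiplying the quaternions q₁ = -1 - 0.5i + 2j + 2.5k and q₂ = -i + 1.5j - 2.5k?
2.75 - 7.75i - 5.25j + 3.75k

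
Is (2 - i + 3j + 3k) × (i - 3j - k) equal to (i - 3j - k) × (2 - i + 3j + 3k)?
No: pq = 13 + 8i - 4j - 2k ≠ 13 - 4i - 8j - 2k = qp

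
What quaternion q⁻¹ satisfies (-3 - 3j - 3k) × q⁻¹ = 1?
-0.1111 + 0.1111j + 0.1111k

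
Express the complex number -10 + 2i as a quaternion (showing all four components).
-10 + 2i + 0j + 0k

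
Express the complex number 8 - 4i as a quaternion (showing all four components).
8 - 4i + 0j + 0k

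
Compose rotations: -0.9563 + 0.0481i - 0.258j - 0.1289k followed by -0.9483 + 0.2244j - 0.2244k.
0.9358 - 0.1324i + 0.0193j + 0.326k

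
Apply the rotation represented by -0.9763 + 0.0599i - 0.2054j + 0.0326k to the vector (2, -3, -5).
(-0.315, -3.666, -4.945)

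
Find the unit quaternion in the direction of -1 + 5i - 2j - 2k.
-0.1715 + 0.8575i - 0.343j - 0.343k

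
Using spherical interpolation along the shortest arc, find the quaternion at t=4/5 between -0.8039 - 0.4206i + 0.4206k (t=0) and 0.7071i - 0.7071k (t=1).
-0.1857 - 0.6948i + 0.6948k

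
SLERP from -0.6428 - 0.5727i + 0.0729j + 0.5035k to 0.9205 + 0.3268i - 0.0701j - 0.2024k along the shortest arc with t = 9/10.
-0.9015 - 0.3559i + 0.0711j + 0.2359k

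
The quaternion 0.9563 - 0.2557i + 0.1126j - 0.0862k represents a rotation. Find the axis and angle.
axis = (-0.8745, 0.3851, -0.2948), θ = 34°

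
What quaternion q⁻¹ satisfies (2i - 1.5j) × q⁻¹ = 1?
-0.32i + 0.24j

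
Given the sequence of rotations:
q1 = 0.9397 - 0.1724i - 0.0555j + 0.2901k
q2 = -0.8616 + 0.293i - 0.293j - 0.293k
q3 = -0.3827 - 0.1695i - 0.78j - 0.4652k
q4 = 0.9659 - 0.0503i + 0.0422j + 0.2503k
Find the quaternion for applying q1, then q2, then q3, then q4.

q2 · q1 = -0.6904 + 0.3226i - 0.262j - 0.5921k
q3 · q2 · q1 = -0.1609 + 0.3335i + 0.3883j + 0.8438k
q4 · q3 · q2 · q1 = -0.3662 + 0.2686i + 0.4942j + 0.7411k
-0.3662 + 0.2686i + 0.4942j + 0.7411k


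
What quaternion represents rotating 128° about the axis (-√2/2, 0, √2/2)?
0.4384 - 0.6355i + 0.6355k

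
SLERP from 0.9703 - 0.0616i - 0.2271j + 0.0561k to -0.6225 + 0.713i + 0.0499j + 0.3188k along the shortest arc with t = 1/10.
0.9666 - 0.138i - 0.2153j + 0.0155k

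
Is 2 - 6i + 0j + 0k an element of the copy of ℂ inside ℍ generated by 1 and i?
Yes. The quaternion 2 - 6i has j- and k-coefficients y = z = 0, so it lies in the complex subalgebra spanned by 1 and i.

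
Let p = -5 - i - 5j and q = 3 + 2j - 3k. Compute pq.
-5 + 12i - 28j + 13k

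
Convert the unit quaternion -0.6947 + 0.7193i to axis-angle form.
axis = (1, 0, 0), θ = 268°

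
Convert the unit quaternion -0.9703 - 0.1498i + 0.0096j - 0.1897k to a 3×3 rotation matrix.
[[0.9278, -0.371, 0.0382], [0.3653, 0.8831, -0.2943], [0.0755, 0.2871, 0.9549]]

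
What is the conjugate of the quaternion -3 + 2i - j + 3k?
-3 - 2i + j - 3k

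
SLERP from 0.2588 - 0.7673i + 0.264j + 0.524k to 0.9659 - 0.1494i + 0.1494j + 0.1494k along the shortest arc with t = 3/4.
0.8694 - 0.3534i + 0.2019j + 0.2802k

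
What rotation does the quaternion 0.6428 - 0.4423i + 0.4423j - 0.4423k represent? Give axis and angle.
axis = (-√3/3, √3/3, -√3/3), θ = 100°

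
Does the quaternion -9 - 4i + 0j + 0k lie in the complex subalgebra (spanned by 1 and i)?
Yes. The quaternion -9 - 4i has j- and k-coefficients y = z = 0, so it lies in the complex subalgebra spanned by 1 and i.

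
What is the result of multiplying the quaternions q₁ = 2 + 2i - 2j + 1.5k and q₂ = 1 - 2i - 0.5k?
6.75 - i - 4j - 3.5k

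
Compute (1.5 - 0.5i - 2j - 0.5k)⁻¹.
0.2222 + 0.0741i + 0.2963j + 0.0741k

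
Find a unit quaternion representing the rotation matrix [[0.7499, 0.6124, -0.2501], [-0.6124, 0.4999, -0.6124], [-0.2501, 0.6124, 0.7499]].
0.866 + 0.3536i - 0.3536k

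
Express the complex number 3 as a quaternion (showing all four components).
3 + 0i + 0j + 0k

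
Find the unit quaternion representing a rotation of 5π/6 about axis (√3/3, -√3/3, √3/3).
0.2588 + 0.5577i - 0.5577j + 0.5577k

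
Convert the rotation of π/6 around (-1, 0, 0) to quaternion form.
0.9659 - 0.2588i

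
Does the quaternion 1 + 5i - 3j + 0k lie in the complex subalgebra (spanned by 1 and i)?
No. The quaternion 1 + 5i - 3j has j-coefficient y = -3 and k-coefficient z = 0, not both zero, so it does not lie in the complex subalgebra spanned by 1 and i.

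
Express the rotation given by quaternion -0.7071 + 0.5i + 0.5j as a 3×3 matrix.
[[0.5, 0.5, -0.7071], [0.5, 0.5, 0.7071], [0.7071, -0.7071, 0]]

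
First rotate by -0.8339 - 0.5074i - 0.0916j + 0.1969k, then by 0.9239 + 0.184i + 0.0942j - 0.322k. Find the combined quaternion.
-0.605 - 0.6332i - 0.036j + 0.4814k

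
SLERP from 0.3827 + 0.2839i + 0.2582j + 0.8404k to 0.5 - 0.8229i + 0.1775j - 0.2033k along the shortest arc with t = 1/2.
-0.0768 + 0.7244i + 0.0528j + 0.6831k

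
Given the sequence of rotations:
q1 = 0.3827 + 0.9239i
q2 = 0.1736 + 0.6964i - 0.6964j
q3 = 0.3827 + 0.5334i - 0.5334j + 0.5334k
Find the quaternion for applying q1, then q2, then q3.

q2 · q1 = -0.577 + 0.4269i - 0.2665j + 0.6434k
q3 · q2 · q1 = -0.9339 - 0.3454i + 0.0903j + 0.024k
-0.9339 - 0.3454i + 0.0903j + 0.024k


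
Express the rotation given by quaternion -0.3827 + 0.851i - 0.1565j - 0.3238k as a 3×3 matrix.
[[0.7413, -0.5142, -0.4313], [-0.0185, -0.6581, 0.7527], [-0.6709, -0.55, -0.4974]]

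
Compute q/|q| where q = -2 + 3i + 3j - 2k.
-0.3922 + 0.5883i + 0.5883j - 0.3922k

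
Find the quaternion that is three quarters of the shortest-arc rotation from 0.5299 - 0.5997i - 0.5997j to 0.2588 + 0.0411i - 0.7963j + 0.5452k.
0.3604 - 0.1399i - 0.8119j + 0.4375k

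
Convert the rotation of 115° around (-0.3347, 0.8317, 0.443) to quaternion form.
0.5373 - 0.2823i + 0.7014j + 0.3736k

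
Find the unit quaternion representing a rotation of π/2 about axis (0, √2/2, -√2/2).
0.7071 + 0.5j - 0.5k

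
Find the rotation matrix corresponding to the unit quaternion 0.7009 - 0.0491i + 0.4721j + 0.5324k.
[[-0.0127, -0.7927, 0.6095], [0.7, 0.4283, 0.5715], [-0.7141, 0.4339, 0.5494]]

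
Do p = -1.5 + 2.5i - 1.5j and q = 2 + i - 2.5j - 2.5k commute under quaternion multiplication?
No: pq = -9.25 + 7.25i + 7j - k ≠ -9.25 - 0.25i - 5.5j + 8.5k = qp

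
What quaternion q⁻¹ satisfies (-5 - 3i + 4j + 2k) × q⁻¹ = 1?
-0.0926 + 0.0556i - 0.0741j - 0.037k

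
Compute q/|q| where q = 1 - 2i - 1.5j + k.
0.3482 - 0.6963i - 0.5222j + 0.3482k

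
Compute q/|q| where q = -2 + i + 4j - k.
-0.4264 + 0.2132i + 0.8528j - 0.2132k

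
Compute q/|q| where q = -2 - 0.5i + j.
-0.8729 - 0.2182i + 0.4364j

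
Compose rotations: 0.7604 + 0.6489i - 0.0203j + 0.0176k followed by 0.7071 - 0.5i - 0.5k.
0.8709 + 0.0685i - 0.33j - 0.3576k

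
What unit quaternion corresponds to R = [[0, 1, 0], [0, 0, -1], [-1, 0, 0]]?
-0.5 - 0.5i - 0.5j + 0.5k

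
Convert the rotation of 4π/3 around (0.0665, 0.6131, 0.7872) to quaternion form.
-0.5 + 0.0576i + 0.531j + 0.6817k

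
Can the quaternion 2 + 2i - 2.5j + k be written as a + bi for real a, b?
No. The quaternion 2 + 2i - 2.5j + k has j-coefficient y = -2.5 and k-coefficient z = 1, not both zero, so it does not lie in the complex subalgebra spanned by 1 and i.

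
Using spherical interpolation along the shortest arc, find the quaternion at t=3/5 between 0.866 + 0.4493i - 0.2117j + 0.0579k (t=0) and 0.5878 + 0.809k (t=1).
0.7913 + 0.2068i - 0.0974j + 0.5672k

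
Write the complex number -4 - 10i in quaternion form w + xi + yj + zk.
-4 - 10i + 0j + 0k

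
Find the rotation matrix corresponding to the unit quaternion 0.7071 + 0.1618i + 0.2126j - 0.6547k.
[[0.0523, 0.9947, 0.0888], [-0.8571, 0.0904, -0.5072], [-0.5125, -0.0496, 0.8572]]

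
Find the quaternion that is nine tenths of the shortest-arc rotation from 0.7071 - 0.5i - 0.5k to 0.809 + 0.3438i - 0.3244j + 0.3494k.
0.8738 + 0.2613i - 0.3114j + 0.2667k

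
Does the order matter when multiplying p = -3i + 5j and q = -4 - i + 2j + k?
Yes: pq = -13 + 17i - 17j - k ≠ -13 + 7i - 23j + k = qp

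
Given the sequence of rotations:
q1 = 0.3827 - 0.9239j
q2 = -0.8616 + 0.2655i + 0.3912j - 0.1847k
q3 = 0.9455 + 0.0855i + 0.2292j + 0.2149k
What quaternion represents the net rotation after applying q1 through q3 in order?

q2 · q1 = 0.0317 - 0.069i + 0.9457j - 0.316k
q3 · q2 · q1 = -0.113 - 0.3382i + 0.9136j - 0.1953k
-0.113 - 0.3382i + 0.9136j - 0.1953k


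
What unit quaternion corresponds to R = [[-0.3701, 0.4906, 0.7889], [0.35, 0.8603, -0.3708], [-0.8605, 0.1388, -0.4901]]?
0.5 + 0.2548i + 0.8247j - 0.0703k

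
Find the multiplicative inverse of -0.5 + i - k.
-0.2222 - 0.4444i + 0.4444k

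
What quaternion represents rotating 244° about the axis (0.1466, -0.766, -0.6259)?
-0.5299 + 0.1243i - 0.6496j - 0.5308k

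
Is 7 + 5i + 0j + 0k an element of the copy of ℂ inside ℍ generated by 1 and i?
Yes. The quaternion 7 + 5i has j- and k-coefficients y = z = 0, so it lies in the complex subalgebra spanned by 1 and i.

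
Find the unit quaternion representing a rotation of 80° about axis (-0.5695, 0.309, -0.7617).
0.766 - 0.3661i + 0.1986j - 0.4896k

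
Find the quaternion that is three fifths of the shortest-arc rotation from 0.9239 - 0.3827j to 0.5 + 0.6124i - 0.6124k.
0.7833 + 0.4203i - 0.1823j - 0.4203k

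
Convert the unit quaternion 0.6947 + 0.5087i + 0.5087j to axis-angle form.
axis = (√2/2, √2/2, 0), θ = 92°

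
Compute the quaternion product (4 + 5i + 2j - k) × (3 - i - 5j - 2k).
25 + 2i - 3j - 34k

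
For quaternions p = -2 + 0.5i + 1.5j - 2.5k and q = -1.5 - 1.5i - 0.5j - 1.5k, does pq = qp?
No: pq = 0.75 - 1.25i + 3.25j + 8.75k ≠ 0.75 + 5.75i - 5.75j + 4.75k = qp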